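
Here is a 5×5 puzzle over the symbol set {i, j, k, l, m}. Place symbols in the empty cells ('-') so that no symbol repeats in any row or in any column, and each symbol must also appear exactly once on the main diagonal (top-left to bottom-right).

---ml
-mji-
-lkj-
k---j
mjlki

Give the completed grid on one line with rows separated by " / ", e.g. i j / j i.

(r1,c1): row 1 has {l,m}; column 1 has {k,m}; the diagonal has {i,k,m}, so it must be j.
(r1,c3): row 1 has {j,l,m}; column 3 has {j,k,l}, so it must be i.
(r2,c1): row 2 has {i,j,m}; column 1 has {j,k,m}, so it must be l.
(r2,c5): row 2 has {i,j,l,m}; column 5 has {i,j,l}, so it must be k.
(r3,c1): row 3 has {j,k,l}; column 1 has {j,k,l,m}, so it must be i.
(r3,c5): row 3 has {i,j,k,l}; column 5 has {i,j,k,l}, so it must be m.
(r4,c2): row 4 has {j,k}; column 2 has {j,l,m}, so it must be i.
(r4,c3): row 4 has {i,j,k}; column 3 has {i,j,k,l}, so it must be m.
(r4,c4): row 4 has {i,j,k,m}; column 4 has {i,j,k,m}; the diagonal has {i,j,k,m}, so it must be l.
(r1,c2): row 1 has {i,j,l,m}; column 2 has {i,j,l,m}, so it must be k.

j k i m l / l m j i k / i l k j m / k i m l j / m j l k i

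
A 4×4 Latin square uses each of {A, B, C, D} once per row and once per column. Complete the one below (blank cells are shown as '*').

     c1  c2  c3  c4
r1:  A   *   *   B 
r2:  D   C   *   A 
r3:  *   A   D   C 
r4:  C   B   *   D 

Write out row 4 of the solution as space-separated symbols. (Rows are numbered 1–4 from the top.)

row 1 has {A,B}; column 2 has {A,B,C} — only D is left for (r1,c2).
row 1 has {A,B,D}; column 3 has {D} — only C is left for (r1,c3).
row 2 has {A,C,D}; column 3 has {C,D} — only B is left for (r2,c3).
row 3 has {A,C,D}; column 1 has {A,C,D} — only B is left for (r3,c1).
row 4 has {B,C,D}; column 3 has {B,C,D} — only A is left for (r4,c3).

C B A D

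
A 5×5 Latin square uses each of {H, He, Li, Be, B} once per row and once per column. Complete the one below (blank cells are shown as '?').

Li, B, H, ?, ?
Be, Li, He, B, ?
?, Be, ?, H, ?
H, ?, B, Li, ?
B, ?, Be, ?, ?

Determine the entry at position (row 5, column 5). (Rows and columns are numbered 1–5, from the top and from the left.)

Li

At row 2, column 5: row 2 has {He,Li,Be,B}; column 5 is empty so far; that leaves H.
At row 3, column 1: row 3 has {H,Be}; column 1 has {H,Li,Be,B}; that leaves He.
At row 3, column 3: row 3 has {H,He,Be}; column 3 has {H,He,Be,B}; that leaves Li.
At row 3, column 5: row 3 has {H,He,Li,Be}; column 5 has {H}; that leaves B.
At row 4, column 2: row 4 has {H,Li,B}; column 2 has {Li,Be,B}; that leaves He.
At row 4, column 5: row 4 has {H,He,Li,B}; column 5 has {H,B}; that leaves Be.
At row 5, column 2: row 5 has {Be,B}; column 2 has {He,Li,Be,B}; that leaves H.
At row 5, column 4: row 5 has {H,Be,B}; column 4 has {H,Li,B}; that leaves He.
At row 5, column 5: row 5 has {H,He,Be,B}; column 5 has {H,Be,B}; that leaves Li.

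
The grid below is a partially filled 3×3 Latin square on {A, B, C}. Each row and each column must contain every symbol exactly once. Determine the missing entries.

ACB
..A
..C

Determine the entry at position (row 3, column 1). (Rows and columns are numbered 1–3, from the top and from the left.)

B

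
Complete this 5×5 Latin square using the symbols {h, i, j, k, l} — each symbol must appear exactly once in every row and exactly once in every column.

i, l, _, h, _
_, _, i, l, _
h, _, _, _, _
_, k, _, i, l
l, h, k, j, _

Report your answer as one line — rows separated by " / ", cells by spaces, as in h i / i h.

i l j h k / k j i l h / h i l k j / j k h i l / l h k j i

row 1 has {h,i,l}; column 3 has {i,k} — only j is left for (r1,c3).
row 1 has {h,i,j,l}; column 5 has {l} — only k is left for (r1,c5).
row 2 has {i,l}; column 2 has {h,k,l} — only j is left for (r2,c2).
row 2 has {i,j,l}; column 5 has {k,l} — only h is left for (r2,c5).
row 3 has {h}; column 2 has {h,j,k,l} — only i is left for (r3,c2).
row 3 has {h,i}; column 3 has {i,j,k} — only l is left for (r3,c3).
row 3 has {h,i,l}; column 4 has {h,i,j,l} — only k is left for (r3,c4).
row 3 has {h,i,k,l}; column 5 has {h,k,l} — only j is left for (r3,c5).
row 4 has {i,k,l}; column 1 has {h,i,l} — only j is left for (r4,c1).
row 4 has {i,j,k,l}; column 3 has {i,j,k,l} — only h is left for (r4,c3).
row 5 has {h,j,k,l}; column 5 has {h,j,k,l} — only i is left for (r5,c5).
row 2 has {h,i,j,l}; column 1 has {h,i,j,l} — only k is left for (r2,c1).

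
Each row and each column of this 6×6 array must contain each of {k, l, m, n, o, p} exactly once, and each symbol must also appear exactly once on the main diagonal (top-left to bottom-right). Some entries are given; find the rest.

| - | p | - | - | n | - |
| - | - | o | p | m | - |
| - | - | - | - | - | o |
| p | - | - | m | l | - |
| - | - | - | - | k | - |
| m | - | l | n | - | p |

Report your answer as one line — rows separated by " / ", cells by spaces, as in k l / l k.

o p m k n l / n l o p m k / k m n l p o / p o k m l n / l n p o k m / m k l n o p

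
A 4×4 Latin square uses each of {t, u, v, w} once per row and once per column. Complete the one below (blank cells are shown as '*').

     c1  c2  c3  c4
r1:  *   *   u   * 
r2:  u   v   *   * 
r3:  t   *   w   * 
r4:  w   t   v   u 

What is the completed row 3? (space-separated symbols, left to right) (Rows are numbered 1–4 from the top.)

(r1,c1) = v
(r1,c2) = w
(r1,c4) = t
(r2,c3) = t
(r2,c4) = w
(r3,c2) = u
(r3,c4) = v

t u w v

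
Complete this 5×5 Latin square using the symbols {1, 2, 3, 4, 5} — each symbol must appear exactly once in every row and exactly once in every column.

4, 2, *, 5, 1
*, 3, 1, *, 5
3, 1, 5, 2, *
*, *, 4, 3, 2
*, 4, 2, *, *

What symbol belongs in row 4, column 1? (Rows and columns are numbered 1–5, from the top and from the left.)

1

row 1 has {1,2,4,5}; column 3 has {1,2,4,5} — only 3 is left for (r1,c3).
row 2 has {1,3,5}; column 1 has {3,4} — only 2 is left for (r2,c1).
row 2 has {1,2,3,5}; column 4 has {2,3,5} — only 4 is left for (r2,c4).
row 3 has {1,2,3,5}; column 5 has {1,2,5} — only 4 is left for (r3,c5).
row 4 has {2,3,4}; column 2 has {1,2,3,4} — only 5 is left for (r4,c2).
row 5 has {2,4}; column 4 has {2,3,4,5} — only 1 is left for (r5,c4).
row 5 has {1,2,4}; column 5 has {1,2,4,5} — only 3 is left for (r5,c5).
row 4 has {2,3,4,5}; column 1 has {2,3,4} — only 1 is left for (r4,c1).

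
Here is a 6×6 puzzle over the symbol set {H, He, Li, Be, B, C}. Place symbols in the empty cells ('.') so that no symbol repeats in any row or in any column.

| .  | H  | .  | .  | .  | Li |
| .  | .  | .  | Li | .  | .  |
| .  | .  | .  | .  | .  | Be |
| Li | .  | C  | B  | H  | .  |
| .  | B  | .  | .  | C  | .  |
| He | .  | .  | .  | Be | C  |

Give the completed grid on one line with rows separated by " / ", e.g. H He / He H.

C H He Be B Li / H C Be Li He B / B He H C Li Be / Li Be C B H He / Be B Li He C H / He Li B H Be C

(r4,c6) = He
(r5,c6) = H
(r6,c2) = Li
(r6,c4) = H
(r2,c6) = B
(r4,c2) = Be
(r5,c1) = Be
(r5,c4) = He
(r6,c3) = B
(r2,c5) = He
(r3,c4) = C
(r5,c3) = Li
(r1,c4) = Be
(r1,c5) = B
(r2,c2) = C
(r3,c2) = He
(r3,c3) = H
(r3,c5) = Li
(r1,c1) = C
(r1,c3) = He
(r2,c1) = H
(r2,c3) = Be
(r3,c1) = B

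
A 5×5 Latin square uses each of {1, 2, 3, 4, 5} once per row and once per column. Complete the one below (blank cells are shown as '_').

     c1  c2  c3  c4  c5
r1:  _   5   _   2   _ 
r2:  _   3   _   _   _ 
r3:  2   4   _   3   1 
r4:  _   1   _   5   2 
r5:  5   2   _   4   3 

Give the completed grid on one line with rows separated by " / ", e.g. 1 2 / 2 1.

1 5 3 2 4 / 4 3 2 1 5 / 2 4 5 3 1 / 3 1 4 5 2 / 5 2 1 4 3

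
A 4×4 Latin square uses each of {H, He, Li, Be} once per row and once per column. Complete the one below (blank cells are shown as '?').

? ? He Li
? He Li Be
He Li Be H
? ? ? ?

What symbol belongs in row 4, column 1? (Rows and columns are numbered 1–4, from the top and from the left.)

Li

(r2,c1): row 2 has {He,Li,Be}; column 1 has {He}, so it must be H.
(r4,c3): row 4 is empty so far; column 3 has {He,Li,Be}, so it must be H.
(r4,c4): row 4 has {H}; column 4 has {H,Li,Be}, so it must be He.
(r1,c1): row 1 has {He,Li}; column 1 has {H,He}, so it must be Be.
(r1,c2): row 1 has {He,Li,Be}; column 2 has {He,Li}, so it must be H.
(r4,c1): row 4 has {H,He}; column 1 has {H,He,Be}, so it must be Li.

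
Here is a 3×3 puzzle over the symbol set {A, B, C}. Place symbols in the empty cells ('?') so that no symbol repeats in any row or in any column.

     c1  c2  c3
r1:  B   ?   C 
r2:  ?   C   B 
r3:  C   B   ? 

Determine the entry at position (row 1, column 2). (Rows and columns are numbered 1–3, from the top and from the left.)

(r1,c2): row 1 has {B,C}; column 2 has {B,C}, so it must be A.

A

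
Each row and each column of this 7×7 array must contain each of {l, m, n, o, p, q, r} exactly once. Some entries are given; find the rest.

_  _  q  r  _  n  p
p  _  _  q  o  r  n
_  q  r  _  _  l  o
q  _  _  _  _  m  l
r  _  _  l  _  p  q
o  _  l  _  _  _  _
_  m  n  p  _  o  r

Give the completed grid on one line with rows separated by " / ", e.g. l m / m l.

(r2,c2) = l
(r2,c3) = m
(r5,c3) = o
(r6,c6) = q
(r6,c7) = m
(r7,c1) = l
(r7,c5) = q
(r1,c1) = m
(r1,c2) = o
(r1,c5) = l
(r3,c1) = n
(r3,c4) = m
(r3,c5) = p
(r4,c3) = p
(r5,c2) = n
(r5,c5) = m
(r6,c4) = n
(r6,c5) = r
(r4,c2) = r
(r4,c4) = o
(r4,c5) = n
(r6,c2) = p

m o q r l n p / p l m q o r n / n q r m p l o / q r p o n m l / r n o l m p q / o p l n r q m / l m n p q o r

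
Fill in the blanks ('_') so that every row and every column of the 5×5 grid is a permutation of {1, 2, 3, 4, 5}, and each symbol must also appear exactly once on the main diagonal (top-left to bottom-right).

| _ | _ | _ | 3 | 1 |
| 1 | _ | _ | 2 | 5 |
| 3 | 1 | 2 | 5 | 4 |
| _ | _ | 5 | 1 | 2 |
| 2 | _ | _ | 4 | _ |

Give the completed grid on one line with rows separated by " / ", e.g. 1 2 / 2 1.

(r1,c3): row 1 has {1,3}; column 3 has {2,5}, so it must be 4.
(r2,c3): row 2 has {1,2,5}; column 3 has {2,4,5}, so it must be 3.
(r4,c1): row 4 has {1,2,5}; column 1 has {1,2,3}, so it must be 4.
(r4,c2): row 4 has {1,2,4,5}; column 2 has {1}, so it must be 3.
(r5,c2): row 5 has {2,4}; column 2 has {1,3}, so it must be 5.
(r5,c3): row 5 has {2,4,5}; column 3 has {2,3,4,5}, so it must be 1.
(r5,c5): row 5 has {1,2,4,5}; column 5 has {1,2,4,5}; the diagonal has {1,2}, so it must be 3.
(r1,c1): row 1 has {1,3,4}; column 1 has {1,2,3,4}; the diagonal has {1,2,3}, so it must be 5.
(r1,c2): row 1 has {1,3,4,5}; column 2 has {1,3,5}, so it must be 2.
(r2,c2): row 2 has {1,2,3,5}; column 2 has {1,2,3,5}; the diagonal has {1,2,3,5}, so it must be 4.

5 2 4 3 1 / 1 4 3 2 5 / 3 1 2 5 4 / 4 3 5 1 2 / 2 5 1 4 3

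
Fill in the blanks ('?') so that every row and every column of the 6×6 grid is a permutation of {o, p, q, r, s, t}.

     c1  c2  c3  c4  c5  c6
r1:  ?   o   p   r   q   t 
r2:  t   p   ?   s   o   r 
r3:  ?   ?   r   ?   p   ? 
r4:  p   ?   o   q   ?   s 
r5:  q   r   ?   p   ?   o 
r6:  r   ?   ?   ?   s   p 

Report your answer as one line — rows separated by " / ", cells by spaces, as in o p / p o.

s o p r q t / t p q s o r / o s r t p q / p t o q r s / q r s p t o / r q t o s p

(r1,c1): row 1 has {o,p,q,r,t}; column 1 has {p,q,r,t}, so it must be s.
(r2,c3): row 2 has {o,p,r,s,t}; column 3 has {o,p,r}, so it must be q.
(r3,c1): row 3 has {p,r}; column 1 has {p,q,r,s,t}, so it must be o.
(r3,c4): row 3 has {o,p,r}; column 4 has {p,q,r,s}, so it must be t.
(r3,c6): row 3 has {o,p,r,t}; column 6 has {o,p,r,s,t}, so it must be q.
(r4,c2): row 4 has {o,p,q,s}; column 2 has {o,p,r}, so it must be t.
(r4,c5): row 4 has {o,p,q,s,t}; column 5 has {o,p,q,s}, so it must be r.
(r5,c5): row 5 has {o,p,q,r}; column 5 has {o,p,q,r,s}, so it must be t.
(r6,c2): row 6 has {p,r,s}; column 2 has {o,p,r,t}, so it must be q.
(r6,c3): row 6 has {p,q,r,s}; column 3 has {o,p,q,r}, so it must be t.
(r6,c4): row 6 has {p,q,r,s,t}; column 4 has {p,q,r,s,t}, so it must be o.
(r3,c2): row 3 has {o,p,q,r,t}; column 2 has {o,p,q,r,t}, so it must be s.
(r5,c3): row 5 has {o,p,q,r,t}; column 3 has {o,p,q,r,t}, so it must be s.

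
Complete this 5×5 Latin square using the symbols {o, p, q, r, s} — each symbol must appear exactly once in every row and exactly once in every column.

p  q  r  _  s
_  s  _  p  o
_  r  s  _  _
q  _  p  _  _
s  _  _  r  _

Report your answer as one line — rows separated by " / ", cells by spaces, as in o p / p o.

p q r o s / r s q p o / o r s q p / q o p s r / s p o r q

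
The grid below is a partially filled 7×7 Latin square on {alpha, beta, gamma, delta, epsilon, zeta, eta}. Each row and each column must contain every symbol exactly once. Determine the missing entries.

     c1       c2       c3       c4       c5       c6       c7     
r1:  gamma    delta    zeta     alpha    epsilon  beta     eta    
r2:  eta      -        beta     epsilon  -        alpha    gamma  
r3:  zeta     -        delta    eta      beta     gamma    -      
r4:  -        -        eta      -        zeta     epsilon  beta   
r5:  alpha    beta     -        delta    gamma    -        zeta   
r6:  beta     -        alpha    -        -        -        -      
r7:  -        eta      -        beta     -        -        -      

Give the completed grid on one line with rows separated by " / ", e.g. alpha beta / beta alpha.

gamma delta zeta alpha epsilon beta eta / eta zeta beta epsilon delta alpha gamma / zeta epsilon delta eta beta gamma alpha / delta alpha eta gamma zeta epsilon beta / alpha beta epsilon delta gamma eta zeta / beta gamma alpha zeta eta delta epsilon / epsilon eta gamma beta alpha zeta delta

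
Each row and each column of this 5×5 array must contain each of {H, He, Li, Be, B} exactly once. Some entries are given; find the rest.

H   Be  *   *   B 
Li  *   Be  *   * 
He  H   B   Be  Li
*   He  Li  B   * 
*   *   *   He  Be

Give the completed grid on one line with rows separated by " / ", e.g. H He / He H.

(r1,c3): row 1 has {H,Be,B}; column 3 has {Li,Be,B}, so it must be He.
(r1,c4): row 1 has {H,He,Be,B}; column 4 has {He,Be,B}, so it must be Li.
(r2,c2): row 2 has {Li,Be}; column 2 has {H,He,Be}, so it must be B.
(r2,c4): row 2 has {Li,Be,B}; column 4 has {He,Li,Be,B}, so it must be H.
(r2,c5): row 2 has {H,Li,Be,B}; column 5 has {Li,Be,B}, so it must be He.
(r4,c1): row 4 has {He,Li,B}; column 1 has {H,He,Li}, so it must be Be.
(r4,c5): row 4 has {He,Li,Be,B}; column 5 has {He,Li,Be,B}, so it must be H.
(r5,c1): row 5 has {He,Be}; column 1 has {H,He,Li,Be}, so it must be B.
(r5,c2): row 5 has {He,Be,B}; column 2 has {H,He,Be,B}, so it must be Li.
(r5,c3): row 5 has {He,Li,Be,B}; column 3 has {He,Li,Be,B}, so it must be H.

H Be He Li B / Li B Be H He / He H B Be Li / Be He Li B H / B Li H He Be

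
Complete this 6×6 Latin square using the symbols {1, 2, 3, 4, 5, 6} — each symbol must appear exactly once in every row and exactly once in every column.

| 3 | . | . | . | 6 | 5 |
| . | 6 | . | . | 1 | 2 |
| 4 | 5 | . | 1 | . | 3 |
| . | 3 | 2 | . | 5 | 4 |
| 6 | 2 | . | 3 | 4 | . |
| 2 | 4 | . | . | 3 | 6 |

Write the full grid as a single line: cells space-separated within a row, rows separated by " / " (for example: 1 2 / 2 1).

3 1 4 2 6 5 / 5 6 3 4 1 2 / 4 5 6 1 2 3 / 1 3 2 6 5 4 / 6 2 5 3 4 1 / 2 4 1 5 3 6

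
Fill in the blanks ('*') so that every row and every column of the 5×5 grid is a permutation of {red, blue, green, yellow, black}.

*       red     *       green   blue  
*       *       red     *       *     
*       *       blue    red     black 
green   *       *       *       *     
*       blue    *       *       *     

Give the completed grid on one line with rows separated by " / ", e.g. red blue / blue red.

Cell (r3,c1): row 3 has {red,blue,black}; column 1 has {green} → yellow.
Cell (r3,c2): row 3 has {red,blue,yellow,black}; column 2 has {red,blue} → green.
Cell (r1,c1): row 1 has {red,blue,green}; column 1 has {green,yellow} → black.
Cell (r1,c3): row 1 has {red,blue,green,black}; column 3 has {red,blue} → yellow.
Cell (r2,c1): row 2 has {red}; column 1 has {green,yellow,black} → blue.
Cell (r4,c3): row 4 has {green}; column 3 has {red,blue,yellow} → black.
Cell (r5,c1): row 5 has {blue}; column 1 has {blue,green,yellow,black} → red.
Cell (r5,c3): row 5 has {red,blue}; column 3 has {red,blue,yellow,black} → green.
Cell (r5,c5): row 5 has {red,blue,green}; column 5 has {blue,black} → yellow.
Cell (r2,c5): row 2 has {red,blue}; column 5 has {blue,yellow,black} → green.
Cell (r4,c2): row 4 has {green,black}; column 2 has {red,blue,green} → yellow.
Cell (r4,c4): row 4 has {green,yellow,black}; column 4 has {red,green} → blue.
Cell (r4,c5): row 4 has {blue,green,yellow,black}; column 5 has {blue,green,yellow,black} → red.
Cell (r5,c4): row 5 has {red,blue,green,yellow}; column 4 has {red,blue,green} → black.
Cell (r2,c2): row 2 has {red,blue,green}; column 2 has {red,blue,green,yellow} → black.
Cell (r2,c4): row 2 has {red,blue,green,black}; column 4 has {red,blue,green,black} → yellow.

black red yellow green blue / blue black red yellow green / yellow green blue red black / green yellow black blue red / red blue green black yellow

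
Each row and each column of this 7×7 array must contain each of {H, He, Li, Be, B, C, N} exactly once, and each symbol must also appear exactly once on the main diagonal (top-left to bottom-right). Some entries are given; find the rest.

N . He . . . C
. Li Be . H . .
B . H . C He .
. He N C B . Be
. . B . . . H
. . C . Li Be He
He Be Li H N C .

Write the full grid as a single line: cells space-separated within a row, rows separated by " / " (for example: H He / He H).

N H He B Be Li C / C Li Be He H B N / B N H Be C He Li / Li He N C B H Be / Be C B Li He N H / H B C N Li Be He / He Be Li H N C B

(r1,c5) = Be
(r2,c1) = C
(r3,c2) = N
(r3,c7) = Li
(r5,c2) = C
(r5,c5) = He
(r6,c1) = H
(r6,c2) = B
(r6,c4) = N
(r7,c7) = B
(r1,c2) = H
(r2,c7) = N
(r3,c4) = Be
(r4,c1) = Li
(r4,c6) = H
(r5,c1) = Be
(r5,c4) = Li
(r5,c6) = N
(r1,c4) = B
(r1,c6) = Li
(r2,c4) = He
(r2,c6) = B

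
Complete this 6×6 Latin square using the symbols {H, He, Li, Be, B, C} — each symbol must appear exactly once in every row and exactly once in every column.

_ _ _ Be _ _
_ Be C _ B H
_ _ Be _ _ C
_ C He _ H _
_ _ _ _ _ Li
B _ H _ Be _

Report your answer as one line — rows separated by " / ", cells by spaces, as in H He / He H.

C H Li Be He B / He Be C Li B H / H B Be He Li C / Li C He B H Be / Be He B H C Li / B Li H C Be He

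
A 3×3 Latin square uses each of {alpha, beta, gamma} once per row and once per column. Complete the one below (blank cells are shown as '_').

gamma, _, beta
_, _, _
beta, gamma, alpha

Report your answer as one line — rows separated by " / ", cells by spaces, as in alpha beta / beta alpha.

gamma alpha beta / alpha beta gamma / beta gamma alpha

(r1,c2) = alpha
(r2,c1) = alpha
(r2,c2) = beta
(r2,c3) = gamma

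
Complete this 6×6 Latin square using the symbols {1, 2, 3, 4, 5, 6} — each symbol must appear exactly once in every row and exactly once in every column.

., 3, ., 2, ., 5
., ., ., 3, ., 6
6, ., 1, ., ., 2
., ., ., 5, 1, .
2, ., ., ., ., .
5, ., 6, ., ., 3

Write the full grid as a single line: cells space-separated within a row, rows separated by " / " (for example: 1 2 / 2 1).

row 1 has {2,3,5}; column 3 has {1,6} — only 4 is left for (r1,c3).
row 1 has {2,3,4,5}; column 5 has {1} — only 6 is left for (r1,c5).
row 3 has {1,2,6}; column 4 has {2,3,5} — only 4 is left for (r3,c4).
row 4 has {1,5}; column 6 has {2,3,5,6} — only 4 is left for (r4,c6).
row 5 has {2}; column 6 has {2,3,4,5,6} — only 1 is left for (r5,c6).
row 6 has {3,5,6}; column 4 has {2,3,4,5} — only 1 is left for (r6,c4).
row 1 has {2,3,4,5,6}; column 1 has {2,5,6} — only 1 is left for (r1,c1).
row 2 has {3,6}; column 1 has {1,2,5,6} — only 4 is left for (r2,c1).
row 3 has {1,2,4,6}; column 2 has {3} — only 5 is left for (r3,c2).
row 3 has {1,2,4,5,6}; column 5 has {1,6} — only 3 is left for (r3,c5).
row 4 has {1,4,5}; column 1 has {1,2,4,5,6} — only 3 is left for (r4,c1).
row 4 has {1,3,4,5}; column 3 has {1,4,6} — only 2 is left for (r4,c3).
row 5 has {1,2}; column 4 has {1,2,3,4,5} — only 6 is left for (r5,c4).
row 2 has {3,4,6}; column 3 has {1,2,4,6} — only 5 is left for (r2,c3).
row 2 has {3,4,5,6}; column 5 has {1,3,6} — only 2 is left for (r2,c5).
row 4 has {1,2,3,4,5}; column 2 has {3,5} — only 6 is left for (r4,c2).
row 5 has {1,2,6}; column 2 has {3,5,6} — only 4 is left for (r5,c2).
row 5 has {1,2,4,6}; column 3 has {1,2,4,5,6} — only 3 is left for (r5,c3).
row 5 has {1,2,3,4,6}; column 5 has {1,2,3,6} — only 5 is left for (r5,c5).
row 6 has {1,3,5,6}; column 2 has {3,4,5,6} — only 2 is left for (r6,c2).
row 6 has {1,2,3,5,6}; column 5 has {1,2,3,5,6} — only 4 is left for (r6,c5).
row 2 has {2,3,4,5,6}; column 2 has {2,3,4,5,6} — only 1 is left for (r2,c2).

1 3 4 2 6 5 / 4 1 5 3 2 6 / 6 5 1 4 3 2 / 3 6 2 5 1 4 / 2 4 3 6 5 1 / 5 2 6 1 4 3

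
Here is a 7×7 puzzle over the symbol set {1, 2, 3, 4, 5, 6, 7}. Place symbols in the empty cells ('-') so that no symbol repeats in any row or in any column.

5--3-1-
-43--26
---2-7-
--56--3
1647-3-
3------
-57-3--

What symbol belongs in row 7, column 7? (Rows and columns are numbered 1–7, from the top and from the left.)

2

row 2 has {2,3,4,6}; column 1 has {1,3,5} — only 7 is left for (r2,c1).
row 4 has {3,5,6}; column 6 has {1,2,3,7} — only 4 is left for (r4,c6).
row 7 has {3,5,7}; column 6 has {1,2,3,4,7} — only 6 is left for (r7,c6).
row 4 has {3,4,5,6}; column 1 has {1,3,5,7} — only 2 is left for (r4,c1).
row 6 has {3}; column 6 has {1,2,3,4,6,7} — only 5 is left for (r6,c6).
row 7 has {3,5,6,7}; column 1 has {1,2,3,5,7} — only 4 is left for (r7,c1).
row 7 has {3,4,5,6,7}; column 4 has {2,3,6,7} — only 1 is left for (r7,c4).
row 7 has {1,3,4,5,6,7}; column 7 has {3,6} — only 2 is left for (r7,c7).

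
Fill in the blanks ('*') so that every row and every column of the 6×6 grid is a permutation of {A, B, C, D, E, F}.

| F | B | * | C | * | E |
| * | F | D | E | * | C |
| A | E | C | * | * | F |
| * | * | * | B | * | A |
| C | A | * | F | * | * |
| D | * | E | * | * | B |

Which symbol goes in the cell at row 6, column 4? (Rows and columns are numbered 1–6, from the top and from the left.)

row 1 has {B,C,E,F}; column 3 has {C,D,E} — only A is left for (r1,c3).
row 1 has {A,B,C,E,F}; column 5 is empty so far — only D is left for (r1,c5).
row 2 has {C,D,E,F}; column 1 has {A,C,D,F} — only B is left for (r2,c1).
row 2 has {B,C,D,E,F}; column 5 has {D} — only A is left for (r2,c5).
row 3 has {A,C,E,F}; column 4 has {B,C,E,F} — only D is left for (r3,c4).
row 3 has {A,C,D,E,F}; column 5 has {A,D} — only B is left for (r3,c5).
row 4 has {A,B}; column 1 has {A,B,C,D,F} — only E is left for (r4,c1).
row 4 has {A,B,E}; column 3 has {A,C,D,E} — only F is left for (r4,c3).
row 4 has {A,B,E,F}; column 5 has {A,B,D} — only C is left for (r4,c5).
row 5 has {A,C,F}; column 3 has {A,C,D,E,F} — only B is left for (r5,c3).
row 5 has {A,B,C,F}; column 5 has {A,B,C,D} — only E is left for (r5,c5).
row 5 has {A,B,C,E,F}; column 6 has {A,B,C,E,F} — only D is left for (r5,c6).
row 6 has {B,D,E}; column 2 has {A,B,E,F} — only C is left for (r6,c2).
row 6 has {B,C,D,E}; column 4 has {B,C,D,E,F} — only A is left for (r6,c4).

A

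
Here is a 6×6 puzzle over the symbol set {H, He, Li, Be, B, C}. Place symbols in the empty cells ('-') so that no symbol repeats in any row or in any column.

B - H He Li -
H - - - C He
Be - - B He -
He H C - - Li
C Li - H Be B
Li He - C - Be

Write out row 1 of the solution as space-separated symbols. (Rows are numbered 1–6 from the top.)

B Be H He Li C

(r1,c6) = C
(r3,c2) = C
(r3,c3) = Li
(r3,c6) = H
(r4,c4) = Be
(r4,c5) = B
(r5,c3) = He
(r6,c3) = B
(r6,c5) = H
(r1,c2) = Be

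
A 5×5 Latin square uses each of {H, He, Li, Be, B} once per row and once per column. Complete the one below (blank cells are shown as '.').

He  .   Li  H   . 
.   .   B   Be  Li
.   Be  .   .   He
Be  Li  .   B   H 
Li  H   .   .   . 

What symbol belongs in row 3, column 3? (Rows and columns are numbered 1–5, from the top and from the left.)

At row 1, column 2: row 1 has {H,He,Li}; column 2 has {H,Li,Be}; that leaves B.
At row 1, column 5: row 1 has {H,He,Li,B}; column 5 has {H,He,Li}; that leaves Be.
At row 2, column 1: row 2 has {Li,Be,B}; column 1 has {He,Li,Be}; that leaves H.
At row 2, column 2: row 2 has {H,Li,Be,B}; column 2 has {H,Li,Be,B}; that leaves He.
At row 3, column 1: row 3 has {He,Be}; column 1 has {H,He,Li,Be}; that leaves B.
At row 3, column 3: row 3 has {He,Be,B}; column 3 has {Li,B}; that leaves H.

H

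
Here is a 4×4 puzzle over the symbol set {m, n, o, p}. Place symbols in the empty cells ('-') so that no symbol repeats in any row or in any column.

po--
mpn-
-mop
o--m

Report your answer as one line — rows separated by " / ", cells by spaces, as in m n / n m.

p o m n / m p n o / n m o p / o n p m

At row 1, column 3: row 1 has {o,p}; column 3 has {n,o}; that leaves m.
At row 1, column 4: row 1 has {m,o,p}; column 4 has {m,p}; that leaves n.
At row 2, column 4: row 2 has {m,n,p}; column 4 has {m,n,p}; that leaves o.
At row 3, column 1: row 3 has {m,o,p}; column 1 has {m,o,p}; that leaves n.
At row 4, column 2: row 4 has {m,o}; column 2 has {m,o,p}; that leaves n.
At row 4, column 3: row 4 has {m,n,o}; column 3 has {m,n,o}; that leaves p.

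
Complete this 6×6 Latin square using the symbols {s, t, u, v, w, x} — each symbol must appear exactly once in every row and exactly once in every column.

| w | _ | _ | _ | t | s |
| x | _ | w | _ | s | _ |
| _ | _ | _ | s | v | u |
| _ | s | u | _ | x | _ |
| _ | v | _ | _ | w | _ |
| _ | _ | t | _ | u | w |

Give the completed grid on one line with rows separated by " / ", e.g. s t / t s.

w u v x t s / x t w u s v / t w x s v u / v s u w x t / u v s t w x / s x t v u w

At row 3, column 1: row 3 has {s,u,v}; column 1 has {w,x}; that leaves t.
At row 3, column 3: row 3 has {s,t,u,v}; column 3 has {t,u,w}; that leaves x.
At row 4, column 1: row 4 has {s,u,x}; column 1 has {t,w,x}; that leaves v.
At row 4, column 6: row 4 has {s,u,v,x}; column 6 has {s,u,w}; that leaves t.
At row 5, column 3: row 5 has {v,w}; column 3 has {t,u,w,x}; that leaves s.
At row 5, column 6: row 5 has {s,v,w}; column 6 has {s,t,u,w}; that leaves x.
At row 6, column 1: row 6 has {t,u,w}; column 1 has {t,v,w,x}; that leaves s.
At row 6, column 2: row 6 has {s,t,u,w}; column 2 has {s,v}; that leaves x.
At row 6, column 4: row 6 has {s,t,u,w,x}; column 4 has {s}; that leaves v.
At row 1, column 2: row 1 has {s,t,w}; column 2 has {s,v,x}; that leaves u.
At row 1, column 3: row 1 has {s,t,u,w}; column 3 has {s,t,u,w,x}; that leaves v.
At row 1, column 4: row 1 has {s,t,u,v,w}; column 4 has {s,v}; that leaves x.
At row 2, column 2: row 2 has {s,w,x}; column 2 has {s,u,v,x}; that leaves t.
At row 2, column 4: row 2 has {s,t,w,x}; column 4 has {s,v,x}; that leaves u.
At row 2, column 6: row 2 has {s,t,u,w,x}; column 6 has {s,t,u,w,x}; that leaves v.
At row 3, column 2: row 3 has {s,t,u,v,x}; column 2 has {s,t,u,v,x}; that leaves w.
At row 4, column 4: row 4 has {s,t,u,v,x}; column 4 has {s,u,v,x}; that leaves w.
At row 5, column 1: row 5 has {s,v,w,x}; column 1 has {s,t,v,w,x}; that leaves u.
At row 5, column 4: row 5 has {s,u,v,w,x}; column 4 has {s,u,v,w,x}; that leaves t.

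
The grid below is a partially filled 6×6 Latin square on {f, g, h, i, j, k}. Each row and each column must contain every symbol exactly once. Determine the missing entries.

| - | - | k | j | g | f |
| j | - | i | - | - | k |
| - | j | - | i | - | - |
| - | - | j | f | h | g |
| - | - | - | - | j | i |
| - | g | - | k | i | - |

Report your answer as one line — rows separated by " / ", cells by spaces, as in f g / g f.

h i k j g f / j h i g f k / g j f i k h / i k j f h g / k f g h j i / f g h k i j

Cell (r2,c5): row 2 has {i,j,k}; column 5 has {g,h,i,j} → f.
Cell (r3,c5): row 3 has {i,j}; column 5 has {f,g,h,i,j} → k.
Cell (r3,c6): row 3 has {i,j,k}; column 6 has {f,g,i,k} → h.
Cell (r6,c6): row 6 has {g,i,k}; column 6 has {f,g,h,i,k} → j.
Cell (r2,c2): row 2 has {f,i,j,k}; column 2 has {g,j} → h.
Cell (r2,c4): row 2 has {f,h,i,j,k}; column 4 has {f,i,j,k} → g.
Cell (r5,c4): row 5 has {i,j}; column 4 has {f,g,i,j,k} → h.
Cell (r1,c2): row 1 has {f,g,j,k}; column 2 has {g,h,j} → i.
Cell (r4,c2): row 4 has {f,g,h,j}; column 2 has {g,h,i,j} → k.
Cell (r5,c2): row 5 has {h,i,j}; column 2 has {g,h,i,j,k} → f.
Cell (r5,c3): row 5 has {f,h,i,j}; column 3 has {i,j,k} → g.
Cell (r1,c1): row 1 has {f,g,i,j,k}; column 1 has {j} → h.
Cell (r3,c3): row 3 has {h,i,j,k}; column 3 has {g,i,j,k} → f.
Cell (r4,c1): row 4 has {f,g,h,j,k}; column 1 has {h,j} → i.
Cell (r5,c1): row 5 has {f,g,h,i,j}; column 1 has {h,i,j} → k.
Cell (r6,c1): row 6 has {g,i,j,k}; column 1 has {h,i,j,k} → f.
Cell (r6,c3): row 6 has {f,g,i,j,k}; column 3 has {f,g,i,j,k} → h.
Cell (r3,c1): row 3 has {f,h,i,j,k}; column 1 has {f,h,i,j,k} → g.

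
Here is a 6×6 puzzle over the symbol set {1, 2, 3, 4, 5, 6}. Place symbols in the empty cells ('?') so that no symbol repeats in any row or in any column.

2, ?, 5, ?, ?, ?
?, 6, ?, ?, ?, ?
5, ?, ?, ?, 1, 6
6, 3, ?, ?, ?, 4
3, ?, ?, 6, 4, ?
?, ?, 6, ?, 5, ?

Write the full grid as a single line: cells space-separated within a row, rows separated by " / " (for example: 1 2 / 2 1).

2 4 5 1 6 3 / 1 6 4 2 3 5 / 5 2 3 4 1 6 / 6 3 1 5 2 4 / 3 5 2 6 4 1 / 4 1 6 3 5 2

row 4 has {3,4,6}; column 5 has {1,4,5} — only 2 is left for (r4,c5).
row 2 has {6}; column 5 has {1,2,4,5} — only 3 is left for (r2,c5).
row 4 has {2,3,4,6}; column 3 has {5,6} — only 1 is left for (r4,c3).
row 4 has {1,2,3,4,6}; column 4 has {6} — only 5 is left for (r4,c4).
row 5 has {3,4,6}; column 3 has {1,5,6} — only 2 is left for (r5,c3).
row 1 has {2,5}; column 5 has {1,2,3,4,5} — only 6 is left for (r1,c5).
row 2 has {3,6}; column 3 has {1,2,5,6} — only 4 is left for (r2,c3).
row 3 has {1,5,6}; column 3 has {1,2,4,5,6} — only 3 is left for (r3,c3).
row 2 has {3,4,6}; column 1 has {2,3,5,6} — only 1 is left for (r2,c1).
row 2 has {1,3,4,6}; column 4 has {5,6} — only 2 is left for (r2,c4).
row 2 has {1,2,3,4,6}; column 6 has {4,6} — only 5 is left for (r2,c6).
row 3 has {1,3,5,6}; column 4 has {2,5,6} — only 4 is left for (r3,c4).
row 5 has {2,3,4,6}; column 6 has {4,5,6} — only 1 is left for (r5,c6).
row 6 has {5,6}; column 1 has {1,2,3,5,6} — only 4 is left for (r6,c1).
row 1 has {2,5,6}; column 6 has {1,4,5,6} — only 3 is left for (r1,c6).
row 3 has {1,3,4,5,6}; column 2 has {3,6} — only 2 is left for (r3,c2).
row 5 has {1,2,3,4,6}; column 2 has {2,3,6} — only 5 is left for (r5,c2).
row 6 has {4,5,6}; column 2 has {2,3,5,6} — only 1 is left for (r6,c2).
row 6 has {1,4,5,6}; column 4 has {2,4,5,6} — only 3 is left for (r6,c4).
row 6 has {1,3,4,5,6}; column 6 has {1,3,4,5,6} — only 2 is left for (r6,c6).
row 1 has {2,3,5,6}; column 2 has {1,2,3,5,6} — only 4 is left for (r1,c2).
row 1 has {2,3,4,5,6}; column 4 has {2,3,4,5,6} — only 1 is left for (r1,c4).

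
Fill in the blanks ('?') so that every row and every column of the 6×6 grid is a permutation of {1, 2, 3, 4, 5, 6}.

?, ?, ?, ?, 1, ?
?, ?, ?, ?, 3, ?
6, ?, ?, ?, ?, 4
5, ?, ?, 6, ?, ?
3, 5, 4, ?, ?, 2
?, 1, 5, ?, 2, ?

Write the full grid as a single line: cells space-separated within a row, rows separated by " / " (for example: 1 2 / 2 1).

At row 3, column 5: row 3 has {4,6}; column 5 has {1,2,3}; that leaves 5.
At row 4, column 5: row 4 has {5,6}; column 5 has {1,2,3,5}; that leaves 4.
At row 5, column 4: row 5 has {2,3,4,5}; column 4 has {6}; that leaves 1.
At row 5, column 5: row 5 has {1,2,3,4,5}; column 5 has {1,2,3,4,5}; that leaves 6.
At row 6, column 1: row 6 has {1,2,5}; column 1 has {3,5,6}; that leaves 4.
At row 6, column 4: row 6 has {1,2,4,5}; column 4 has {1,6}; that leaves 3.
At row 6, column 6: row 6 has {1,2,3,4,5}; column 6 has {2,4}; that leaves 6.
At row 1, column 1: row 1 has {1}; column 1 has {3,4,5,6}; that leaves 2.
At row 2, column 1: row 2 has {3}; column 1 has {2,3,4,5,6}; that leaves 1.
At row 2, column 6: row 2 has {1,3}; column 6 has {2,4,6}; that leaves 5.
At row 3, column 4: row 3 has {4,5,6}; column 4 has {1,3,6}; that leaves 2.
At row 1, column 6: row 1 has {1,2}; column 6 has {2,4,5,6}; that leaves 3.
At row 2, column 4: row 2 has {1,3,5}; column 4 has {1,2,3,6}; that leaves 4.
At row 3, column 2: row 3 has {2,4,5,6}; column 2 has {1,5}; that leaves 3.
At row 3, column 3: row 3 has {2,3,4,5,6}; column 3 has {4,5}; that leaves 1.
At row 4, column 2: row 4 has {4,5,6}; column 2 has {1,3,5}; that leaves 2.
At row 4, column 3: row 4 has {2,4,5,6}; column 3 has {1,4,5}; that leaves 3.
At row 4, column 6: row 4 has {2,3,4,5,6}; column 6 has {2,3,4,5,6}; that leaves 1.
At row 1, column 3: row 1 has {1,2,3}; column 3 has {1,3,4,5}; that leaves 6.
At row 1, column 4: row 1 has {1,2,3,6}; column 4 has {1,2,3,4,6}; that leaves 5.
At row 2, column 2: row 2 has {1,3,4,5}; column 2 has {1,2,3,5}; that leaves 6.
At row 2, column 3: row 2 has {1,3,4,5,6}; column 3 has {1,3,4,5,6}; that leaves 2.
At row 1, column 2: row 1 has {1,2,3,5,6}; column 2 has {1,2,3,5,6}; that leaves 4.

2 4 6 5 1 3 / 1 6 2 4 3 5 / 6 3 1 2 5 4 / 5 2 3 6 4 1 / 3 5 4 1 6 2 / 4 1 5 3 2 6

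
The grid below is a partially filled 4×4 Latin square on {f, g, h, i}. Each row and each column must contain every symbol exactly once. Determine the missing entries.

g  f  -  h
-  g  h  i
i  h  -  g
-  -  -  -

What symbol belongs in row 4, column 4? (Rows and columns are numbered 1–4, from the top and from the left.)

Cell (r1,c3): row 1 has {f,g,h}; column 3 has {h} → i.
Cell (r2,c1): row 2 has {g,h,i}; column 1 has {g,i} → f.
Cell (r3,c3): row 3 has {g,h,i}; column 3 has {h,i} → f.
Cell (r4,c1): row 4 is empty so far; column 1 has {f,g,i} → h.
Cell (r4,c2): row 4 has {h}; column 2 has {f,g,h} → i.
Cell (r4,c3): row 4 has {h,i}; column 3 has {f,h,i} → g.
Cell (r4,c4): row 4 has {g,h,i}; column 4 has {g,h,i} → f.

f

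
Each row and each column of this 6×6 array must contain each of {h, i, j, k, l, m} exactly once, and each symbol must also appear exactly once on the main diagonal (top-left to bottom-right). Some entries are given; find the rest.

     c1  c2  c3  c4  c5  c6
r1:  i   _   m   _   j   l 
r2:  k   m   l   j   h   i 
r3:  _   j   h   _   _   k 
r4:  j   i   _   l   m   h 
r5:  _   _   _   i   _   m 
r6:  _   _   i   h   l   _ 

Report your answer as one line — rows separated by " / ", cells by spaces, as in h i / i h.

i h m k j l / k m l j h i / l j h m i k / j i k l m h / h l j i k m / m k i h l j

(r1,c4) = k
(r3,c4) = m
(r3,c5) = i
(r4,c3) = k
(r5,c3) = j
(r5,c5) = k
(r6,c1) = m
(r6,c2) = k
(r6,c6) = j
(r1,c2) = h
(r3,c1) = l
(r5,c1) = h
(r5,c2) = l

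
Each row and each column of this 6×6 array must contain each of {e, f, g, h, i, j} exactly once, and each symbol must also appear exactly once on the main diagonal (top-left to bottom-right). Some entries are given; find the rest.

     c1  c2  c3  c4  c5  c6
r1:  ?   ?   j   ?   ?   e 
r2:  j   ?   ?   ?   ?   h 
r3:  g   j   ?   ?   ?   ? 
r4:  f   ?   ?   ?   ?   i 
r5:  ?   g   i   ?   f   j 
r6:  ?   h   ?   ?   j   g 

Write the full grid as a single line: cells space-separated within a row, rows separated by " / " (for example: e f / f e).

h f j g i e / j i g f e h / g j e i h f / f e h j g i / e g i h f j / i h f e j g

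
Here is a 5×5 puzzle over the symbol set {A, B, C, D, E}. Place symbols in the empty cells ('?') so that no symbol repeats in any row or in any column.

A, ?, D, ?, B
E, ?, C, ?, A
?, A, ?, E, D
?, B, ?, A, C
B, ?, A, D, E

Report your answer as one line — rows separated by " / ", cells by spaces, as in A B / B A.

(r1,c4): row 1 has {A,B,D}; column 4 has {A,D,E}, so it must be C.
(r2,c2): row 2 has {A,C,E}; column 2 has {A,B}, so it must be D.
(r2,c4): row 2 has {A,C,D,E}; column 4 has {A,C,D,E}, so it must be B.
(r3,c1): row 3 has {A,D,E}; column 1 has {A,B,E}, so it must be C.
(r3,c3): row 3 has {A,C,D,E}; column 3 has {A,C,D}, so it must be B.
(r4,c1): row 4 has {A,B,C}; column 1 has {A,B,C,E}, so it must be D.
(r4,c3): row 4 has {A,B,C,D}; column 3 has {A,B,C,D}, so it must be E.
(r5,c2): row 5 has {A,B,D,E}; column 2 has {A,B,D}, so it must be C.
(r1,c2): row 1 has {A,B,C,D}; column 2 has {A,B,C,D}, so it must be E.

A E D C B / E D C B A / C A B E D / D B E A C / B C A D E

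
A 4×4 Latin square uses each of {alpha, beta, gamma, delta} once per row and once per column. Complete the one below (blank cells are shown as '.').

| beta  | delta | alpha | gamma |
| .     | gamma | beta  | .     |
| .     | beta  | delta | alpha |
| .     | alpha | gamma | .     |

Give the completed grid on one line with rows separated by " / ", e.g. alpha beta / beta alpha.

beta delta alpha gamma / alpha gamma beta delta / gamma beta delta alpha / delta alpha gamma beta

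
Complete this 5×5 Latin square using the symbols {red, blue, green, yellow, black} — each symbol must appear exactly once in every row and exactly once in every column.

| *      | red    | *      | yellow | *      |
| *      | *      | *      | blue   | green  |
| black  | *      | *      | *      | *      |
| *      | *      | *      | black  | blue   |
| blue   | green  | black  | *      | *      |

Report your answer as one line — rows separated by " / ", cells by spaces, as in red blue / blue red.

green red blue yellow black / yellow black red blue green / black blue yellow green red / red yellow green black blue / blue green black red yellow

(r1,c1) = green
(r1,c3) = blue
(r1,c5) = black
(r4,c2) = yellow
(r5,c4) = red
(r5,c5) = yellow
(r2,c2) = black
(r3,c2) = blue
(r3,c4) = green
(r3,c5) = red
(r4,c1) = red
(r4,c3) = green
(r2,c1) = yellow
(r2,c3) = red
(r3,c3) = yellow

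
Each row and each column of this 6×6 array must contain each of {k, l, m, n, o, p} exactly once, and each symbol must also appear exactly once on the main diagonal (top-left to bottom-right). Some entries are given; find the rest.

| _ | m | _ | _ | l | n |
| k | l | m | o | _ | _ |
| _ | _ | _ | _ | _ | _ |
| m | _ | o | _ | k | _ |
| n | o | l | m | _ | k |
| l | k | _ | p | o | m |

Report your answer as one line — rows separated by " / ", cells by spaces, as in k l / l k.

Cell (r1,c4): row 1 has {l,m,n}; column 4 has {m,o,p} → k.
Cell (r2,c6): row 2 has {k,l,m,o}; column 6 has {k,m,n} → p.
Cell (r4,c4): row 4 has {k,m,o}; column 4 has {k,m,o,p}; the diagonal has {l,m} → n.
Cell (r4,c6): row 4 has {k,m,n,o}; column 6 has {k,m,n,p} → l.
Cell (r5,c5): row 5 has {k,l,m,n,o}; column 5 has {k,l,o}; the diagonal has {l,m,n} → p.
Cell (r6,c3): row 6 has {k,l,m,o,p}; column 3 has {l,m,o} → n.
Cell (r1,c1): row 1 has {k,l,m,n}; column 1 has {k,l,m,n}; the diagonal has {l,m,n,p} → o.
Cell (r1,c3): row 1 has {k,l,m,n,o}; column 3 has {l,m,n,o} → p.
Cell (r2,c5): row 2 has {k,l,m,o,p}; column 5 has {k,l,o,p} → n.
Cell (r3,c1): row 3 is empty so far; column 1 has {k,l,m,n,o} → p.
Cell (r3,c2): row 3 has {p}; column 2 has {k,l,m,o} → n.
Cell (r3,c3): row 3 has {n,p}; column 3 has {l,m,n,o,p}; the diagonal has {l,m,n,o,p} → k.
Cell (r3,c4): row 3 has {k,n,p}; column 4 has {k,m,n,o,p} → l.
Cell (r3,c5): row 3 has {k,l,n,p}; column 5 has {k,l,n,o,p} → m.
Cell (r3,c6): row 3 has {k,l,m,n,p}; column 6 has {k,l,m,n,p} → o.
Cell (r4,c2): row 4 has {k,l,m,n,o}; column 2 has {k,l,m,n,o} → p.

o m p k l n / k l m o n p / p n k l m o / m p o n k l / n o l m p k / l k n p o m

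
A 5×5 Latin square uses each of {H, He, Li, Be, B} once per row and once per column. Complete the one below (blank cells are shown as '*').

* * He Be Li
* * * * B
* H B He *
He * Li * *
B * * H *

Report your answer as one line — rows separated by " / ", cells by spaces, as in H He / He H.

H B He Be Li / Be He H Li B / Li H B He Be / He Be Li B H / B Li Be H He

row 1 has {He,Li,Be}; column 1 has {He,B} — only H is left for (r1,c1).
row 1 has {H,He,Li,Be}; column 2 has {H} — only B is left for (r1,c2).
row 2 has {B}; column 4 has {H,He,Be} — only Li is left for (r2,c4).
row 3 has {H,He,B}; column 5 has {Li,B} — only Be is left for (r3,c5).
row 4 has {He,Li}; column 2 has {H,B} — only Be is left for (r4,c2).
row 4 has {He,Li,Be}; column 4 has {H,He,Li,Be} — only B is left for (r4,c4).
row 4 has {He,Li,Be,B}; column 5 has {Li,Be,B} — only H is left for (r4,c5).
row 5 has {H,B}; column 3 has {He,Li,B} — only Be is left for (r5,c3).
row 5 has {H,Be,B}; column 5 has {H,Li,Be,B} — only He is left for (r5,c5).
row 2 has {Li,B}; column 1 has {H,He,B} — only Be is left for (r2,c1).
row 2 has {Li,Be,B}; column 2 has {H,Be,B} — only He is left for (r2,c2).
row 2 has {He,Li,Be,B}; column 3 has {He,Li,Be,B} — only H is left for (r2,c3).
row 3 has {H,He,Be,B}; column 1 has {H,He,Be,B} — only Li is left for (r3,c1).
row 5 has {H,He,Be,B}; column 2 has {H,He,Be,B} — only Li is left for (r5,c2).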